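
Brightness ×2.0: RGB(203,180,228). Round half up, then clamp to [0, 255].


Multiply each channel by 2.0, round half up, clamp to [0, 255]
R: 203×2.0 = 406 → clamp → 255
G: 180×2.0 = 360 → clamp → 255
B: 228×2.0 = 456 → clamp → 255
= RGB(255, 255, 255)


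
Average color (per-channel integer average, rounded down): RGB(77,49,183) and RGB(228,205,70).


Midpoint: each channel = ⌊(C₁+C₂)/2⌋
R: ⌊(77+228)/2⌋ = 152
G: ⌊(49+205)/2⌋ = 127
B: ⌊(183+70)/2⌋ = 126
= RGB(152, 127, 126)


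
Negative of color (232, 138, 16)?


Invert: (255-R, 255-G, 255-B)
R: 255-232 = 23
G: 255-138 = 117
B: 255-16 = 239
= RGB(23, 117, 239)


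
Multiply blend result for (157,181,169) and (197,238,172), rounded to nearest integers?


Multiply: C = A×B/255, rounded to nearest integer
R: 157×197/255 = 30929/255 ≈ 121.290 → 121
G: 181×238/255 = 43078/255 ≈ 168.933 → 169
B: 169×172/255 = 29068/255 ≈ 113.992 → 114
= RGB(121, 169, 114)


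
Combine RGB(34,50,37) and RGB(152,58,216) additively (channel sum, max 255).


Additive: each channel = min(255, C₁+C₂)
R: 34+152 = 186 → 186
G: 50+58 = 108 → 108
B: 37+216 = 253 → 253
= RGB(186, 108, 253)


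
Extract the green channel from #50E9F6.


Color: #50E9F6
R = 50 = 80
G = E9 = 233
B = F6 = 246
Green = 233


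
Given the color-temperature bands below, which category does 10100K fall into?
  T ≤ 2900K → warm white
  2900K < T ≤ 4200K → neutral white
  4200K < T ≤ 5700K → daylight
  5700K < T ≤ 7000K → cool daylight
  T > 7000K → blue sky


Temperature: 10100K
10100K > 7000K → blue sky
Classification: blue sky


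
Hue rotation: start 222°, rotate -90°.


New hue = (H + rotation) mod 360
New hue = (222 -90) mod 360
= 132 mod 360
= 132°


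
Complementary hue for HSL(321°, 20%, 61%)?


Complement = opposite side of color wheel = hue + 180°
H' = (321 + 180) mod 360 = 141°
S and L unchanged.
= HSL(141°, 20%, 61%)


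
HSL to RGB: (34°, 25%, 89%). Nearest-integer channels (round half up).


H=34°, S=0.25, L=0.89
C = (1-|2L-1|)×S = (1-|0.78|)×0.25 = 0.055
H' = H/60 = 34/60 ≈ 0.5667; X = C×(1-|H' mod 2 - 1|) ≈ 0.0312
m = L - C/2 = 0.89 - 0.0275 = 0.8625
Sector ⌊H'⌋ = 0 → (R',G',B') = (0.055, ≈0.0312, 0.0)
RGB = ((R'+m)×255, (G'+m)×255, (B'+m)×255) = (233.9625, 227.885, 219.9375)
Round half up → RGB(234, 228, 220)


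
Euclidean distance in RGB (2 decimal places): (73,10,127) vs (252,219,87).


d = √[(R₁-R₂)² + (G₁-G₂)² + (B₁-B₂)²]
d = √[(73-252)² + (10-219)² + (127-87)²]
d = √[32041 + 43681 + 1600]
d = √77322
d ≈ 278.07


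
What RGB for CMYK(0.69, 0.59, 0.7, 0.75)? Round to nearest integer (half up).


R = 255 × (1-C) × (1-K) = 255 × 0.31 × 0.25 = 19.7625 → 20
G = 255 × (1-M) × (1-K) = 255 × 0.41 × 0.25 = 26.1375 → 26
B = 255 × (1-Y) × (1-K) = 255 × 0.30 × 0.25 = 19.125 → 19
= RGB(20, 26, 19)


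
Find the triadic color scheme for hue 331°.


Triadic: equally spaced at 120° intervals
H1 = 331°
H2 = (331 + 120) mod 360 = 91°
H3 = (331 + 240) mod 360 = 211°
Triadic = 331°, 91°, 211°


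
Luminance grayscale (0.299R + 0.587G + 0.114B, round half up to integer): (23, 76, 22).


Gray = 0.299×R + 0.587×G + 0.114×B
Gray = 0.299×23 + 0.587×76 + 0.114×22
Gray = 6.877 + 44.612 + 2.508
Gray = 53.997 → round half up → 54
Gray = 54


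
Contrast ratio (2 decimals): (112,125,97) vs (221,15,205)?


Linearize each sRGB channel c=v/255: c/12.92 if c ≤ 0.04045 else ((c+0.055)/1.055)^2.4
L = 0.2126×R_lin + 0.7152×G_lin + 0.0722×B_lin
Color 1 (112,125,97):
  R=112: 112/255≈0.4392 > 0.04045 → ((0.4392+0.055)/1.055)^2.4 ≈ 0.16203
  G=125: 125/255≈0.4902 > 0.04045 → ((0.4902+0.055)/1.055)^2.4 ≈ 0.20508
  B=97: 97/255≈0.3804 > 0.04045 → ((0.3804+0.055)/1.055)^2.4 ≈ 0.11954
  L1 = 0.2126×0.16203 + 0.7152×0.20508 + 0.0722×0.11954 ≈ 0.18975
Color 2 (221,15,205):
  R=221: 221/255≈0.8667 > 0.04045 → ((0.8667+0.055)/1.055)^2.4 ≈ 0.72306
  G=15: 15/255≈0.0588 > 0.04045 → ((0.0588+0.055)/1.055)^2.4 ≈ 0.00478
  B=205: 205/255≈0.8039 > 0.04045 → ((0.8039+0.055)/1.055)^2.4 ≈ 0.61050
  L2 = 0.2126×0.72306 + 0.7152×0.00478 + 0.0722×0.61050 ≈ 0.20122
Lighter = 0.20122, Darker = 0.18975
Ratio = (L_lighter + 0.05) / (L_darker + 0.05)
Ratio = (0.20122 + 0.05) / (0.18975 + 0.05) = 0.25122 / 0.23975 ≈ 1.0478
Ratio ≈ 1.05:1


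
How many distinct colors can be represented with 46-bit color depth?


Colors = 2^bits = 2^46
= 70,368,744,177,664 colors


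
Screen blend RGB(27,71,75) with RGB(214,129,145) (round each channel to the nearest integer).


Screen: C = 255 - (255-A)×(255-B)/255, rounded to nearest integer
R: 255 - (255-27)×(255-214)/255 = 255 - 9348/255 ≈ 255 - 36.659 = 218.341 → 218
G: 255 - (255-71)×(255-129)/255 = 255 - 23184/255 ≈ 255 - 90.918 = 164.082 → 164
B: 255 - (255-75)×(255-145)/255 = 255 - 19800/255 ≈ 255 - 77.647 = 177.353 → 177
= RGB(218, 164, 177)


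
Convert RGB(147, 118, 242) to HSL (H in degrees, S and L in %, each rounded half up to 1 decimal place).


Normalize: R'=147/255≈0.5765, G'=118/255≈0.4627, B'=242/255≈0.9490
Max=242/255, Min=118/255, Δ=Max-Min=124/255
L = (Max+Min)/2 = (242+118)/510 = 360/510 = 0.70588… → L = 70.6%
L > 0.5 → S = Δ/(2-Max-Min) = 124/(510-242-118) = 124/150 = 0.82666… → S = 82.7%
(the 1/255 factors cancel in S and H, so raw channel differences can be used)
Max is B' → H = 60 × ((R-G)/Δ + 4) = 60 × ((147-118)/124 + 4)
  29/124 + 4 = 0.2338… + 4 = 4.2338…
  H = 60 × 4.2338… = 254.032…° → H = 254.0°
= HSL(254.0°, 82.7%, 70.6%)


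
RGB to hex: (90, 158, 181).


R = 90 → 5A (hex)
G = 158 → 9E (hex)
B = 181 → B5 (hex)
Hex = #5A9EB5


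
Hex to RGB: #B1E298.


B1 → 177 (R)
E2 → 226 (G)
98 → 152 (B)
= RGB(177, 226, 152)


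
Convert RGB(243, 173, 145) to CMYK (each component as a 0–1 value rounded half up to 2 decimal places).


R'=243/255≈0.9529, G'=173/255≈0.6784, B'=145/255≈0.5686
K = 1 - max(R',G',B') = 1 - 243/255 = 12/255 = 0.04705… → 0.05
(1-R'-K)/(1-K) simplifies to (max-R)/max with max = 243:
C = (243-243)/243 = 0/243 = 0 → 0.00
M = (243-173)/243 = 70/243 = 0.28806… → 0.29
Y = (243-145)/243 = 98/243 = 0.40329… → 0.40
= CMYK(0.00, 0.29, 0.40, 0.05)


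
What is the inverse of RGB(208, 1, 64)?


Invert: (255-R, 255-G, 255-B)
R: 255-208 = 47
G: 255-1 = 254
B: 255-64 = 191
= RGB(47, 254, 191)


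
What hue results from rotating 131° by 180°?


New hue = (H + rotation) mod 360
New hue = (131 + 180) mod 360
= 311 mod 360
= 311°


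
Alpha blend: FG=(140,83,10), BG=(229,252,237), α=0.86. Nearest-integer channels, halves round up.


C = α×F + (1-α)×B, with 1-α = 0.14
R: 0.86×140 + 0.14×229 = 120.40 + 32.06 = 152.46 → 152
G: 0.86×83 + 0.14×252 = 71.38 + 35.28 = 106.66 → 107
B: 0.86×10 + 0.14×237 = 8.60 + 33.18 = 41.78 → 42
= RGB(152, 107, 42)


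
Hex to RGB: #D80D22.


D8 → 216 (R)
0D → 13 (G)
22 → 34 (B)
= RGB(216, 13, 34)


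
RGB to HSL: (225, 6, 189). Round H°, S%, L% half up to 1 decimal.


Normalize: R'=225/255≈0.8824, G'=6/255≈0.0235, B'=189/255≈0.7412
Max=225/255, Min=6/255, Δ=Max-Min=219/255
L = (Max+Min)/2 = (225+6)/510 = 231/510 = 0.45294… → L = 45.3%
L ≤ 0.5 → S = Δ/(Max+Min) = 219/(225+6) = 219/231 = 0.94805… → S = 94.8%
(the 1/255 factors cancel in S and H, so raw channel differences can be used)
Max is R' → H = 60 × (((G-B)/Δ) mod 6) = 60 × (((6-189)/219) mod 6)
  (-183)/219 = -0.8356…; negative, so add 6 → 5.1643…
  H = 60 × 5.1643… = 309.863…° → H = 309.9°
= HSL(309.9°, 94.8%, 45.3%)


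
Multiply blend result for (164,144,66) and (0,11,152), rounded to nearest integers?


Multiply: C = A×B/255, rounded to nearest integer
R: 164×0/255 = 0/255 ≈ 0.000 → 0
G: 144×11/255 = 1584/255 ≈ 6.212 → 6
B: 66×152/255 = 10032/255 ≈ 39.341 → 39
= RGB(0, 6, 39)


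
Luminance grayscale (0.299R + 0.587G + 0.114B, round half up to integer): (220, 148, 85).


Gray = 0.299×R + 0.587×G + 0.114×B
Gray = 0.299×220 + 0.587×148 + 0.114×85
Gray = 65.780 + 86.876 + 9.690
Gray = 162.346 → round half up → 162
Gray = 162


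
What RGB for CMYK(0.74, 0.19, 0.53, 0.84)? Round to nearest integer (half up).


R = 255 × (1-C) × (1-K) = 255 × 0.26 × 0.16 = 10.608 → 11
G = 255 × (1-M) × (1-K) = 255 × 0.81 × 0.16 = 33.048 → 33
B = 255 × (1-Y) × (1-K) = 255 × 0.47 × 0.16 = 19.176 → 19
= RGB(11, 33, 19)


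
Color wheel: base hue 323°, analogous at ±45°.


Base hue: 323°
Left analog: (323 - 45) mod 360 = 278°
Right analog: (323 + 45) mod 360 = 8°
Analogous hues = 278° and 8°


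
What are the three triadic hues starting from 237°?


Triadic: equally spaced at 120° intervals
H1 = 237°
H2 = (237 + 120) mod 360 = 357°
H3 = (237 + 240) mod 360 = 117°
Triadic = 237°, 357°, 117°


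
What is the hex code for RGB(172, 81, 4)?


R = 172 → AC (hex)
G = 81 → 51 (hex)
B = 4 → 04 (hex)
Hex = #AC5104


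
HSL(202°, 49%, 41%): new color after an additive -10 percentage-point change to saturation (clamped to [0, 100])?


Original S = 49%
Adjustment = -10 percentage points
New S = 49 + (-10) = 39
Clamp to [0, 100] → 39
= HSL(202°, 39%, 41%)


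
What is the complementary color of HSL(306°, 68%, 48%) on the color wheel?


Complement = opposite side of color wheel = hue + 180°
H' = (306 + 180) mod 360 = 126°
S and L unchanged.
= HSL(126°, 68%, 48%)


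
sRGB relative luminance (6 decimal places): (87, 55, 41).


Linearize each channel (sRGB transfer function): c = v/255; c_lin = c/12.92 if c ≤ 0.04045, else ((c+0.055)/1.055)^2.4
  R: 87/255 ≈ 0.341176 > 0.04045 → ((0.341176+0.055)/1.055)^2.4 ≈ 0.095307
  G: 55/255 ≈ 0.215686 > 0.04045 → ((0.215686+0.055)/1.055)^2.4 ≈ 0.038204
  B: 41/255 ≈ 0.160784 > 0.04045 → ((0.160784+0.055)/1.055)^2.4 ≈ 0.022174
R_lin = 0.095307, G_lin = 0.038204, B_lin = 0.022174
L = 0.2126×R + 0.7152×G + 0.0722×B
L = 0.2126×0.095307 + 0.7152×0.038204 + 0.0722×0.022174
L ≈ 0.049187


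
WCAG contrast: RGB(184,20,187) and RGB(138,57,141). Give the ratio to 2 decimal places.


Linearize each sRGB channel c=v/255: c/12.92 if c ≤ 0.04045 else ((c+0.055)/1.055)^2.4
L = 0.2126×R_lin + 0.7152×G_lin + 0.0722×B_lin
Color 1 (184,20,187):
  R=184: 184/255≈0.7216 > 0.04045 → ((0.7216+0.055)/1.055)^2.4 ≈ 0.47932
  G=20: 20/255≈0.0784 > 0.04045 → ((0.0784+0.055)/1.055)^2.4 ≈ 0.00700
  B=187: 187/255≈0.7333 > 0.04045 → ((0.7333+0.055)/1.055)^2.4 ≈ 0.49693
  L1 = 0.2126×0.47932 + 0.7152×0.00700 + 0.0722×0.49693 ≈ 0.14279
Color 2 (138,57,141):
  R=138: 138/255≈0.5412 > 0.04045 → ((0.5412+0.055)/1.055)^2.4 ≈ 0.25415
  G=57: 57/255≈0.2235 > 0.04045 → ((0.2235+0.055)/1.055)^2.4 ≈ 0.04092
  B=141: 141/255≈0.5529 > 0.04045 → ((0.5529+0.055)/1.055)^2.4 ≈ 0.26636
  L2 = 0.2126×0.25415 + 0.7152×0.04092 + 0.0722×0.26636 ≈ 0.10253
Lighter = 0.14279, Darker = 0.10253
Ratio = (L_lighter + 0.05) / (L_darker + 0.05)
Ratio = (0.14279 + 0.05) / (0.10253 + 0.05) = 0.19279 / 0.15253 ≈ 1.2639
Ratio ≈ 1.26:1


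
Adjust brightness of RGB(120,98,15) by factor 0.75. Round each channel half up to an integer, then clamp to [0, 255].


Multiply each channel by 0.75, round half up, clamp to [0, 255]
R: 120×0.75 = 90
G: 98×0.75 = 73.5 → round → 74
B: 15×0.75 = 11.25 → round → 11
= RGB(90, 74, 11)


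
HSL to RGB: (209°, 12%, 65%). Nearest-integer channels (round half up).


H=209°, S=0.12, L=0.65
C = (1-|2L-1|)×S = (1-|0.30|)×0.12 = 0.084
H' = H/60 = 209/60 ≈ 3.4833; X = C×(1-|H' mod 2 - 1|) = 0.0434
m = L - C/2 = 0.65 - 0.042 = 0.608
Sector ⌊H'⌋ = 3 → (R',G',B') = (0.0, 0.0434, 0.084)
RGB = ((R'+m)×255, (G'+m)×255, (B'+m)×255) = (155.04, 166.107, 176.46)
Round half up → RGB(155, 166, 176)


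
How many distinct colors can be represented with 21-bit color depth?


Colors = 2^bits = 2^21
= 2,097,152 colors


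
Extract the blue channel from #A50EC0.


Color: #A50EC0
R = A5 = 165
G = 0E = 14
B = C0 = 192
Blue = 192


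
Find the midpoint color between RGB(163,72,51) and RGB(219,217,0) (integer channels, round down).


Midpoint: each channel = ⌊(C₁+C₂)/2⌋
R: ⌊(163+219)/2⌋ = 191
G: ⌊(72+217)/2⌋ = 144
B: ⌊(51+0)/2⌋ = 25
= RGB(191, 144, 25)


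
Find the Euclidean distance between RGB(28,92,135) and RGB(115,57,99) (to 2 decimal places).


d = √[(R₁-R₂)² + (G₁-G₂)² + (B₁-B₂)²]
d = √[(28-115)² + (92-57)² + (135-99)²]
d = √[7569 + 1225 + 1296]
d = √10090
d ≈ 100.45


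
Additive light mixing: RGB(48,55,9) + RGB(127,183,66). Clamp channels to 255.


Additive: each channel = min(255, C₁+C₂)
R: 48+127 = 175 → 175
G: 55+183 = 238 → 238
B: 9+66 = 75 → 75
= RGB(175, 238, 75)


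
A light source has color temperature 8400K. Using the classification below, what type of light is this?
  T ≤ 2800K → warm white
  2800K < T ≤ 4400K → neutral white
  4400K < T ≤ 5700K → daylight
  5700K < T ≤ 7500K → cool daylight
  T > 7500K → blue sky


Temperature: 8400K
8400K > 7500K → blue sky
Classification: blue sky


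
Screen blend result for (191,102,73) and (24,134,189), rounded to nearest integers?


Screen: C = 255 - (255-A)×(255-B)/255, rounded to nearest integer
R: 255 - (255-191)×(255-24)/255 = 255 - 14784/255 ≈ 255 - 57.976 = 197.024 → 197
G: 255 - (255-102)×(255-134)/255 = 255 - 18513/255 ≈ 255 - 72.600 = 182.400 → 182
B: 255 - (255-73)×(255-189)/255 = 255 - 12012/255 ≈ 255 - 47.106 = 207.894 → 208
= RGB(197, 182, 208)


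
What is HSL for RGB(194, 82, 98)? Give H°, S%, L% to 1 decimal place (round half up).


Normalize: R'=194/255≈0.7608, G'=82/255≈0.3216, B'=98/255≈0.3843
Max=194/255, Min=82/255, Δ=Max-Min=112/255
L = (Max+Min)/2 = (194+82)/510 = 276/510 = 0.54117… → L = 54.1%
L > 0.5 → S = Δ/(2-Max-Min) = 112/(510-194-82) = 112/234 = 0.47863… → S = 47.9%
(the 1/255 factors cancel in S and H, so raw channel differences can be used)
Max is R' → H = 60 × (((G-B)/Δ) mod 6) = 60 × (((82-98)/112) mod 6)
  (-16)/112 = -0.1428…; negative, so add 6 → 5.8571…
  H = 60 × 5.8571… = 351.428…° → H = 351.4°
= HSL(351.4°, 47.9%, 54.1%)


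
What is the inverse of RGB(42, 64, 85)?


Invert: (255-R, 255-G, 255-B)
R: 255-42 = 213
G: 255-64 = 191
B: 255-85 = 170
= RGB(213, 191, 170)


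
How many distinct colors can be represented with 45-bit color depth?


Colors = 2^bits = 2^45
= 35,184,372,088,832 colors


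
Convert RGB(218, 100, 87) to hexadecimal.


R = 218 → DA (hex)
G = 100 → 64 (hex)
B = 87 → 57 (hex)
Hex = #DA6457


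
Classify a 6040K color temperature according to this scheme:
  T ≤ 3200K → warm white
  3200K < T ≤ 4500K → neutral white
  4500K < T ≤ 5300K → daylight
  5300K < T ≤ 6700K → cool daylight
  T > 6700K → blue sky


Temperature: 6040K
5300K < 6040K ≤ 6700K → cool daylight
Classification: cool daylight


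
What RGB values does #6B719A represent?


6B → 107 (R)
71 → 113 (G)
9A → 154 (B)
= RGB(107, 113, 154)


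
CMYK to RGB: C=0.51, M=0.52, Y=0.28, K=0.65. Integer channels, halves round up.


R = 255 × (1-C) × (1-K) = 255 × 0.49 × 0.35 = 43.7325 → 44
G = 255 × (1-M) × (1-K) = 255 × 0.48 × 0.35 = 42.84 → 43
B = 255 × (1-Y) × (1-K) = 255 × 0.72 × 0.35 = 64.26 → 64
= RGB(44, 43, 64)


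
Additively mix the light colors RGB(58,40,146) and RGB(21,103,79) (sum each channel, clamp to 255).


Additive: each channel = min(255, C₁+C₂)
R: 58+21 = 79 → 79
G: 40+103 = 143 → 143
B: 146+79 = 225 → 225
= RGB(79, 143, 225)


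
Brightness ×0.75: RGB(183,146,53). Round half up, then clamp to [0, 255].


Multiply each channel by 0.75, round half up, clamp to [0, 255]
R: 183×0.75 = 137.25 → round → 137
G: 146×0.75 = 109.5 → round → 110
B: 53×0.75 = 39.75 → round → 40
= RGB(137, 110, 40)


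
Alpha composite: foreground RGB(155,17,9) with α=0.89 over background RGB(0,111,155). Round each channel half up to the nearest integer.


C = α×F + (1-α)×B, with 1-α = 0.11
R: 0.89×155 + 0.11×0 = 137.95 + 0.00 = 137.95 → 138
G: 0.89×17 + 0.11×111 = 15.13 + 12.21 = 27.34 → 27
B: 0.89×9 + 0.11×155 = 8.01 + 17.05 = 25.06 → 25
= RGB(138, 27, 25)


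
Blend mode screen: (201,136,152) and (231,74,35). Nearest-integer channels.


Screen: C = 255 - (255-A)×(255-B)/255, rounded to nearest integer
R: 255 - (255-201)×(255-231)/255 = 255 - 1296/255 ≈ 255 - 5.082 = 249.918 → 250
G: 255 - (255-136)×(255-74)/255 = 255 - 21539/255 ≈ 255 - 84.467 = 170.533 → 171
B: 255 - (255-152)×(255-35)/255 = 255 - 22660/255 ≈ 255 - 88.863 = 166.137 → 166
= RGB(250, 171, 166)


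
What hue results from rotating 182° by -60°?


New hue = (H + rotation) mod 360
New hue = (182 -60) mod 360
= 122 mod 360
= 122°


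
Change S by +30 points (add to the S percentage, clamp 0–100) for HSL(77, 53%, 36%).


Original S = 53%
Adjustment = +30 percentage points
New S = 53 + (30) = 83
Clamp to [0, 100] → 83
= HSL(77°, 83%, 36%)


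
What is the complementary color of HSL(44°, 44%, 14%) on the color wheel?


Complement = opposite side of color wheel = hue + 180°
H' = (44 + 180) mod 360 = 224°
S and L unchanged.
= HSL(224°, 44%, 14%)


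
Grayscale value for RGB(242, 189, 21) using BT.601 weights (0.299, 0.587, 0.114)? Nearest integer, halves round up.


Gray = 0.299×R + 0.587×G + 0.114×B
Gray = 0.299×242 + 0.587×189 + 0.114×21
Gray = 72.358 + 110.943 + 2.394
Gray = 185.695 → round half up → 186
Gray = 186


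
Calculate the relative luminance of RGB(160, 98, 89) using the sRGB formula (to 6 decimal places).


Linearize each channel (sRGB transfer function): c = v/255; c_lin = c/12.92 if c ≤ 0.04045, else ((c+0.055)/1.055)^2.4
  R: 160/255 ≈ 0.627451 > 0.04045 → ((0.627451+0.055)/1.055)^2.4 ≈ 0.351533
  G: 98/255 ≈ 0.384314 > 0.04045 → ((0.384314+0.055)/1.055)^2.4 ≈ 0.122139
  B: 89/255 ≈ 0.349020 > 0.04045 → ((0.349020+0.055)/1.055)^2.4 ≈ 0.099899
R_lin = 0.351533, G_lin = 0.122139, B_lin = 0.099899
L = 0.2126×R + 0.7152×G + 0.0722×B
L = 0.2126×0.351533 + 0.7152×0.122139 + 0.0722×0.099899
L ≈ 0.169302


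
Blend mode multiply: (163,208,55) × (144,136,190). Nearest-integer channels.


Multiply: C = A×B/255, rounded to nearest integer
R: 163×144/255 = 23472/255 ≈ 92.047 → 92
G: 208×136/255 = 28288/255 ≈ 110.933 → 111
B: 55×190/255 = 10450/255 ≈ 40.980 → 41
= RGB(92, 111, 41)


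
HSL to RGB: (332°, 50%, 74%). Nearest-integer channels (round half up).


H=332°, S=0.50, L=0.74
C = (1-|2L-1|)×S = (1-|0.48|)×0.50 = 0.26
H' = H/60 = 332/60 ≈ 5.5333; X = C×(1-|H' mod 2 - 1|) ≈ 0.1213
m = L - C/2 = 0.74 - 0.13 = 0.61
Sector ⌊H'⌋ = 5 → (R',G',B') = (0.26, 0.0, ≈0.1213)
RGB = ((R'+m)×255, (G'+m)×255, (B'+m)×255) = (221.85, 155.55, 186.49)
Round half up → RGB(222, 156, 186)


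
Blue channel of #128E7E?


Color: #128E7E
R = 12 = 18
G = 8E = 142
B = 7E = 126
Blue = 126


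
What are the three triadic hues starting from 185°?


Triadic: equally spaced at 120° intervals
H1 = 185°
H2 = (185 + 120) mod 360 = 305°
H3 = (185 + 240) mod 360 = 65°
Triadic = 185°, 305°, 65°


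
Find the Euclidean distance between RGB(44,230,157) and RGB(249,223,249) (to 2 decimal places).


d = √[(R₁-R₂)² + (G₁-G₂)² + (B₁-B₂)²]
d = √[(44-249)² + (230-223)² + (157-249)²]
d = √[42025 + 49 + 8464]
d = √50538
d ≈ 224.81


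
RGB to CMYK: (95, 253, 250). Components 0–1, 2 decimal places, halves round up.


R'=95/255≈0.3725, G'=253/255≈0.9922, B'=250/255≈0.9804
K = 1 - max(R',G',B') = 1 - 253/255 = 2/255 = 0.00784… → 0.01
(1-R'-K)/(1-K) simplifies to (max-R)/max with max = 253:
C = (253-95)/253 = 158/253 = 0.62450… → 0.62
M = (253-253)/253 = 0/253 = 0 → 0.00
Y = (253-250)/253 = 3/253 = 0.01185… → 0.01
= CMYK(0.62, 0.00, 0.01, 0.01)


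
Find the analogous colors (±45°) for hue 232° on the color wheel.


Base hue: 232°
Left analog: (232 - 45) mod 360 = 187°
Right analog: (232 + 45) mod 360 = 277°
Analogous hues = 187° and 277°


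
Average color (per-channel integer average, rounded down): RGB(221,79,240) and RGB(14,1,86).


Midpoint: each channel = ⌊(C₁+C₂)/2⌋
R: ⌊(221+14)/2⌋ = 117
G: ⌊(79+1)/2⌋ = 40
B: ⌊(240+86)/2⌋ = 163
= RGB(117, 40, 163)


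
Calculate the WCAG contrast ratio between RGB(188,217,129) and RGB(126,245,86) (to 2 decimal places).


Linearize each sRGB channel c=v/255: c/12.92 if c ≤ 0.04045 else ((c+0.055)/1.055)^2.4
L = 0.2126×R_lin + 0.7152×G_lin + 0.0722×B_lin
Color 1 (188,217,129):
  R=188: 188/255≈0.7373 > 0.04045 → ((0.7373+0.055)/1.055)^2.4 ≈ 0.50289
  G=217: 217/255≈0.8510 > 0.04045 → ((0.8510+0.055)/1.055)^2.4 ≈ 0.69387
  B=129: 129/255≈0.5059 > 0.04045 → ((0.5059+0.055)/1.055)^2.4 ≈ 0.21953
  L1 = 0.2126×0.50289 + 0.7152×0.69387 + 0.0722×0.21953 ≈ 0.61902
Color 2 (126,245,86):
  R=126: 126/255≈0.4941 > 0.04045 → ((0.4941+0.055)/1.055)^2.4 ≈ 0.20864
  G=245: 245/255≈0.9608 > 0.04045 → ((0.9608+0.055)/1.055)^2.4 ≈ 0.91310
  B=86: 86/255≈0.3373 > 0.04045 → ((0.3373+0.055)/1.055)^2.4 ≈ 0.09306
  L2 = 0.2126×0.20864 + 0.7152×0.91310 + 0.0722×0.09306 ≈ 0.70412
Lighter = 0.70412, Darker = 0.61902
Ratio = (L_lighter + 0.05) / (L_darker + 0.05)
Ratio = (0.70412 + 0.05) / (0.61902 + 0.05) = 0.75412 / 0.66902 ≈ 1.1272
Ratio ≈ 1.13:1


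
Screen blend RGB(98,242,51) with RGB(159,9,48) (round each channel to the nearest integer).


Screen: C = 255 - (255-A)×(255-B)/255, rounded to nearest integer
R: 255 - (255-98)×(255-159)/255 = 255 - 15072/255 ≈ 255 - 59.106 = 195.894 → 196
G: 255 - (255-242)×(255-9)/255 = 255 - 3198/255 ≈ 255 - 12.541 = 242.459 → 242
B: 255 - (255-51)×(255-48)/255 = 255 - 42228/255 ≈ 255 - 165.600 = 89.400 → 89
= RGB(196, 242, 89)


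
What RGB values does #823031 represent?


82 → 130 (R)
30 → 48 (G)
31 → 49 (B)
= RGB(130, 48, 49)


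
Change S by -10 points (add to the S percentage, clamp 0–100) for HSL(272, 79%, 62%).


Original S = 79%
Adjustment = -10 percentage points
New S = 79 + (-10) = 69
Clamp to [0, 100] → 69
= HSL(272°, 69%, 62%)


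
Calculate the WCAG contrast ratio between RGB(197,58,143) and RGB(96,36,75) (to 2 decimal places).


Linearize each sRGB channel c=v/255: c/12.92 if c ≤ 0.04045 else ((c+0.055)/1.055)^2.4
L = 0.2126×R_lin + 0.7152×G_lin + 0.0722×B_lin
Color 1 (197,58,143):
  R=197: 197/255≈0.7725 > 0.04045 → ((0.7725+0.055)/1.055)^2.4 ≈ 0.55834
  G=58: 58/255≈0.2275 > 0.04045 → ((0.2275+0.055)/1.055)^2.4 ≈ 0.04231
  B=143: 143/255≈0.5608 > 0.04045 → ((0.5608+0.055)/1.055)^2.4 ≈ 0.27468
  L1 = 0.2126×0.55834 + 0.7152×0.04231 + 0.0722×0.27468 ≈ 0.16880
Color 2 (96,36,75):
  R=96: 96/255≈0.3765 > 0.04045 → ((0.3765+0.055)/1.055)^2.4 ≈ 0.11697
  G=36: 36/255≈0.1412 > 0.04045 → ((0.1412+0.055)/1.055)^2.4 ≈ 0.01764
  B=75: 75/255≈0.2941 > 0.04045 → ((0.2941+0.055)/1.055)^2.4 ≈ 0.07036
  L2 = 0.2126×0.11697 + 0.7152×0.01764 + 0.0722×0.07036 ≈ 0.04257
Lighter = 0.16880, Darker = 0.04257
Ratio = (L_lighter + 0.05) / (L_darker + 0.05)
Ratio = (0.16880 + 0.05) / (0.04257 + 0.05) = 0.21880 / 0.09257 ≈ 2.3637
Ratio ≈ 2.36:1


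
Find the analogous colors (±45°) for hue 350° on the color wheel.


Base hue: 350°
Left analog: (350 - 45) mod 360 = 305°
Right analog: (350 + 45) mod 360 = 35°
Analogous hues = 305° and 35°


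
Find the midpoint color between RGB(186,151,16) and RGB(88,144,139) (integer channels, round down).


Midpoint: each channel = ⌊(C₁+C₂)/2⌋
R: ⌊(186+88)/2⌋ = 137
G: ⌊(151+144)/2⌋ = 147
B: ⌊(16+139)/2⌋ = 77
= RGB(137, 147, 77)


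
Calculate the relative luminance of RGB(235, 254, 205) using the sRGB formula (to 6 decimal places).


Linearize each channel (sRGB transfer function): c = v/255; c_lin = c/12.92 if c ≤ 0.04045, else ((c+0.055)/1.055)^2.4
  R: 235/255 ≈ 0.921569 > 0.04045 → ((0.921569+0.055)/1.055)^2.4 ≈ 0.830770
  G: 254/255 ≈ 0.996078 > 0.04045 → ((0.996078+0.055)/1.055)^2.4 ≈ 0.991102
  B: 205/255 ≈ 0.803922 > 0.04045 → ((0.803922+0.055)/1.055)^2.4 ≈ 0.610496
R_lin = 0.830770, G_lin = 0.991102, B_lin = 0.610496
L = 0.2126×R + 0.7152×G + 0.0722×B
L = 0.2126×0.830770 + 0.7152×0.991102 + 0.0722×0.610496
L ≈ 0.929536


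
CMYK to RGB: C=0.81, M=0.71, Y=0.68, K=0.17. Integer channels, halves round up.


R = 255 × (1-C) × (1-K) = 255 × 0.19 × 0.83 = 40.2135 → 40
G = 255 × (1-M) × (1-K) = 255 × 0.29 × 0.83 = 61.3785 → 61
B = 255 × (1-Y) × (1-K) = 255 × 0.32 × 0.83 = 67.728 → 68
= RGB(40, 61, 68)


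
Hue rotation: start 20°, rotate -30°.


New hue = (H + rotation) mod 360
New hue = (20 -30) mod 360
= -10 mod 360
= 350°


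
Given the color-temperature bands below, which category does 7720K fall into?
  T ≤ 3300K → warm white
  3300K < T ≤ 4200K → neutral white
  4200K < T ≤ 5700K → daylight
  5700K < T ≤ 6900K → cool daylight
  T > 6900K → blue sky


Temperature: 7720K
7720K > 6900K → blue sky
Classification: blue sky


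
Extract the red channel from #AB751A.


Color: #AB751A
R = AB = 171
G = 75 = 117
B = 1A = 26
Red = 171


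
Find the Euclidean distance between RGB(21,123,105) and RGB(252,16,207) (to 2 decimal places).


d = √[(R₁-R₂)² + (G₁-G₂)² + (B₁-B₂)²]
d = √[(21-252)² + (123-16)² + (105-207)²]
d = √[53361 + 11449 + 10404]
d = √75214
d ≈ 274.25


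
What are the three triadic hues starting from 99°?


Triadic: equally spaced at 120° intervals
H1 = 99°
H2 = (99 + 120) mod 360 = 219°
H3 = (99 + 240) mod 360 = 339°
Triadic = 99°, 219°, 339°


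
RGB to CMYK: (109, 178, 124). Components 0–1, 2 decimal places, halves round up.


R'=109/255≈0.4275, G'=178/255≈0.6980, B'=124/255≈0.4863
K = 1 - max(R',G',B') = 1 - 178/255 = 77/255 = 0.30196… → 0.30
(1-R'-K)/(1-K) simplifies to (max-R)/max with max = 178:
C = (178-109)/178 = 69/178 = 0.38764… → 0.39
M = (178-178)/178 = 0/178 = 0 → 0.00
Y = (178-124)/178 = 54/178 = 0.30337… → 0.30
= CMYK(0.39, 0.00, 0.30, 0.30)


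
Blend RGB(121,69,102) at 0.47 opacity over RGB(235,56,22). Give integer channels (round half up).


C = α×F + (1-α)×B, with 1-α = 0.53
R: 0.47×121 + 0.53×235 = 56.87 + 124.55 = 181.42 → 181
G: 0.47×69 + 0.53×56 = 32.43 + 29.68 = 62.11 → 62
B: 0.47×102 + 0.53×22 = 47.94 + 11.66 = 59.60 → 60
= RGB(181, 62, 60)


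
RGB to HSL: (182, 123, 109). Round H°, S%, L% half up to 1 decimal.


Normalize: R'=182/255≈0.7137, G'=123/255≈0.4824, B'=109/255≈0.4275
Max=182/255, Min=109/255, Δ=Max-Min=73/255
L = (Max+Min)/2 = (182+109)/510 = 291/510 = 0.57058… → L = 57.1%
L > 0.5 → S = Δ/(2-Max-Min) = 73/(510-182-109) = 73/219 = 0.33333… → S = 33.3%
(the 1/255 factors cancel in S and H, so raw channel differences can be used)
Max is R' → H = 60 × (((G-B)/Δ) mod 6) = 60 × (((123-109)/73) mod 6)
  14/73 = 0.1917…
  H = 60 × 0.1917… = 11.506…° → H = 11.5°
= HSL(11.5°, 33.3%, 57.1%)


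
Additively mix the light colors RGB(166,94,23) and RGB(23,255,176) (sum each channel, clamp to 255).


Additive: each channel = min(255, C₁+C₂)
R: 166+23 = 189 → 189
G: 94+255 = 349 → 255
B: 23+176 = 199 → 199
= RGB(189, 255, 199)


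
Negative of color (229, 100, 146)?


Invert: (255-R, 255-G, 255-B)
R: 255-229 = 26
G: 255-100 = 155
B: 255-146 = 109
= RGB(26, 155, 109)


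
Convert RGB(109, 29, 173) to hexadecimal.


R = 109 → 6D (hex)
G = 29 → 1D (hex)
B = 173 → AD (hex)
Hex = #6D1DAD


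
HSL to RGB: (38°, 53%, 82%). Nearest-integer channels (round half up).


H=38°, S=0.53, L=0.82
C = (1-|2L-1|)×S = (1-|0.64|)×0.53 = 0.1908
H' = H/60 = 38/60 ≈ 0.6333; X = C×(1-|H' mod 2 - 1|) = 0.12084
m = L - C/2 = 0.82 - 0.0954 = 0.7246
Sector ⌊H'⌋ = 0 → (R',G',B') = (0.1908, 0.12084, 0.0)
RGB = ((R'+m)×255, (G'+m)×255, (B'+m)×255) = (233.427, 215.5872, 184.773)
Round half up → RGB(233, 216, 185)


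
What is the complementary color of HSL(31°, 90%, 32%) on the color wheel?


Complement = opposite side of color wheel = hue + 180°
H' = (31 + 180) mod 360 = 211°
S and L unchanged.
= HSL(211°, 90%, 32%)


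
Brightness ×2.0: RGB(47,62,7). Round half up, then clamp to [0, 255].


Multiply each channel by 2.0, round half up, clamp to [0, 255]
R: 47×2.0 = 94
G: 62×2.0 = 124
B: 7×2.0 = 14
= RGB(94, 124, 14)


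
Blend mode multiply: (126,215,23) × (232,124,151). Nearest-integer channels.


Multiply: C = A×B/255, rounded to nearest integer
R: 126×232/255 = 29232/255 ≈ 114.635 → 115
G: 215×124/255 = 26660/255 ≈ 104.549 → 105
B: 23×151/255 = 3473/255 ≈ 13.620 → 14
= RGB(115, 105, 14)


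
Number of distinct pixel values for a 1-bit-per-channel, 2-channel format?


Total bits = 1 bits/channel × 2 channels = 2 bits
Distinct pixel values = 2^2
= 4 pixel values


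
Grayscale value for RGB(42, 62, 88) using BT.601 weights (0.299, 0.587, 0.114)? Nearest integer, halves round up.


Gray = 0.299×R + 0.587×G + 0.114×B
Gray = 0.299×42 + 0.587×62 + 0.114×88
Gray = 12.558 + 36.394 + 10.032
Gray = 58.984 → round half up → 59
Gray = 59


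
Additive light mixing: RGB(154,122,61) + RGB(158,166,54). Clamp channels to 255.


Additive: each channel = min(255, C₁+C₂)
R: 154+158 = 312 → 255
G: 122+166 = 288 → 255
B: 61+54 = 115 → 115
= RGB(255, 255, 115)


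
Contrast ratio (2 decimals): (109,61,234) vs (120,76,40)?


Linearize each sRGB channel c=v/255: c/12.92 if c ≤ 0.04045 else ((c+0.055)/1.055)^2.4
L = 0.2126×R_lin + 0.7152×G_lin + 0.0722×B_lin
Color 1 (109,61,234):
  R=109: 109/255≈0.4275 > 0.04045 → ((0.4275+0.055)/1.055)^2.4 ≈ 0.15293
  G=61: 61/255≈0.2392 > 0.04045 → ((0.2392+0.055)/1.055)^2.4 ≈ 0.04667
  B=234: 234/255≈0.9176 > 0.04045 → ((0.9176+0.055)/1.055)^2.4 ≈ 0.82279
  L1 = 0.2126×0.15293 + 0.7152×0.04667 + 0.0722×0.82279 ≈ 0.12529
Color 2 (120,76,40):
  R=120: 120/255≈0.4706 > 0.04045 → ((0.4706+0.055)/1.055)^2.4 ≈ 0.18782
  G=76: 76/255≈0.2980 > 0.04045 → ((0.2980+0.055)/1.055)^2.4 ≈ 0.07227
  B=40: 40/255≈0.1569 > 0.04045 → ((0.1569+0.055)/1.055)^2.4 ≈ 0.02122
  L2 = 0.2126×0.18782 + 0.7152×0.07227 + 0.0722×0.02122 ≈ 0.09315
Lighter = 0.12529, Darker = 0.09315
Ratio = (L_lighter + 0.05) / (L_darker + 0.05)
Ratio = (0.12529 + 0.05) / (0.09315 + 0.05) = 0.17529 / 0.14315 ≈ 1.2245
Ratio ≈ 1.22:1


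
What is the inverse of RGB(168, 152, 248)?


Invert: (255-R, 255-G, 255-B)
R: 255-168 = 87
G: 255-152 = 103
B: 255-248 = 7
= RGB(87, 103, 7)


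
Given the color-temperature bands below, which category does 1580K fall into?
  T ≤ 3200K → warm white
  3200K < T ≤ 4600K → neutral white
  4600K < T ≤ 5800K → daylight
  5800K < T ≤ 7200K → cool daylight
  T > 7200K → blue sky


Temperature: 1580K
1580K ≤ 3200K → warm white
Classification: warm white


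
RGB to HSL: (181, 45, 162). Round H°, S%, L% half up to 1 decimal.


Normalize: R'=181/255≈0.7098, G'=45/255≈0.1765, B'=162/255≈0.6353
Max=181/255, Min=45/255, Δ=Max-Min=136/255
L = (Max+Min)/2 = (181+45)/510 = 226/510 = 0.44313… → L = 44.3%
L ≤ 0.5 → S = Δ/(Max+Min) = 136/(181+45) = 136/226 = 0.60176… → S = 60.2%
(the 1/255 factors cancel in S and H, so raw channel differences can be used)
Max is R' → H = 60 × (((G-B)/Δ) mod 6) = 60 × (((45-162)/136) mod 6)
  (-117)/136 = -0.8602…; negative, so add 6 → 5.1397…
  H = 60 × 5.1397… = 308.382…° → H = 308.4°
= HSL(308.4°, 60.2%, 44.3%)


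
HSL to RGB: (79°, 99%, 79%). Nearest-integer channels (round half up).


H=79°, S=0.99, L=0.79
C = (1-|2L-1|)×S = (1-|0.58|)×0.99 = 0.4158
H' = H/60 = 79/60 ≈ 1.3167; X = C×(1-|H' mod 2 - 1|) = 0.28413
m = L - C/2 = 0.79 - 0.2079 = 0.5821
Sector ⌊H'⌋ = 1 → (R',G',B') = (0.28413, 0.4158, 0.0)
RGB = ((R'+m)×255, (G'+m)×255, (B'+m)×255) = (220.88865, 254.4645, 148.4355)
Round half up → RGB(221, 254, 148)


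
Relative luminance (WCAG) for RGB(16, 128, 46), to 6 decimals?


Linearize each channel (sRGB transfer function): c = v/255; c_lin = c/12.92 if c ≤ 0.04045, else ((c+0.055)/1.055)^2.4
  R: 16/255 ≈ 0.062745 > 0.04045 → ((0.062745+0.055)/1.055)^2.4 ≈ 0.005182
  G: 128/255 ≈ 0.501961 > 0.04045 → ((0.501961+0.055)/1.055)^2.4 ≈ 0.215861
  B: 46/255 ≈ 0.180392 > 0.04045 → ((0.180392+0.055)/1.055)^2.4 ≈ 0.027321
R_lin = 0.005182, G_lin = 0.215861, B_lin = 0.027321
L = 0.2126×R + 0.7152×G + 0.0722×B
L = 0.2126×0.005182 + 0.7152×0.215861 + 0.0722×0.027321
L ≈ 0.157458


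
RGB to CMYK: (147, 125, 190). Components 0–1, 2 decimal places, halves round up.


R'=147/255≈0.5765, G'=125/255≈0.4902, B'=190/255≈0.7451
K = 1 - max(R',G',B') = 1 - 190/255 = 65/255 = 0.25490… → 0.25
(1-R'-K)/(1-K) simplifies to (max-R)/max with max = 190:
C = (190-147)/190 = 43/190 = 0.22631… → 0.23
M = (190-125)/190 = 65/190 = 0.34210… → 0.34
Y = (190-190)/190 = 0/190 = 0 → 0.00
= CMYK(0.23, 0.34, 0.00, 0.25)


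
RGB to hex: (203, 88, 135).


R = 203 → CB (hex)
G = 88 → 58 (hex)
B = 135 → 87 (hex)
Hex = #CB5887


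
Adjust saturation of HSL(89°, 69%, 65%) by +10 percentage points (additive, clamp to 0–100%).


Original S = 69%
Adjustment = +10 percentage points
New S = 69 + (10) = 79
Clamp to [0, 100] → 79
= HSL(89°, 79%, 65%)


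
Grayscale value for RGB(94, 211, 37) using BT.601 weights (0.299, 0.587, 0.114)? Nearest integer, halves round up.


Gray = 0.299×R + 0.587×G + 0.114×B
Gray = 0.299×94 + 0.587×211 + 0.114×37
Gray = 28.106 + 123.857 + 4.218
Gray = 156.181 → round half up → 156
Gray = 156


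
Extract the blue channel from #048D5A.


Color: #048D5A
R = 04 = 4
G = 8D = 141
B = 5A = 90
Blue = 90


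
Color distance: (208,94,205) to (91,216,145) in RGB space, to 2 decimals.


d = √[(R₁-R₂)² + (G₁-G₂)² + (B₁-B₂)²]
d = √[(208-91)² + (94-216)² + (205-145)²]
d = √[13689 + 14884 + 3600]
d = √32173
d ≈ 179.37


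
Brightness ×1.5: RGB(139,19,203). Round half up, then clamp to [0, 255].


Multiply each channel by 1.5, round half up, clamp to [0, 255]
R: 139×1.5 = 208.5 → round → 209
G: 19×1.5 = 28.5 → round → 29
B: 203×1.5 = 304.5 → round → 305 → clamp → 255
= RGB(209, 29, 255)


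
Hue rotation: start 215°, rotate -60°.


New hue = (H + rotation) mod 360
New hue = (215 -60) mod 360
= 155 mod 360
= 155°


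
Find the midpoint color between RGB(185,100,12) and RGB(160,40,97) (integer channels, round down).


Midpoint: each channel = ⌊(C₁+C₂)/2⌋
R: ⌊(185+160)/2⌋ = 172
G: ⌊(100+40)/2⌋ = 70
B: ⌊(12+97)/2⌋ = 54
= RGB(172, 70, 54)


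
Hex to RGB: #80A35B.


80 → 128 (R)
A3 → 163 (G)
5B → 91 (B)
= RGB(128, 163, 91)


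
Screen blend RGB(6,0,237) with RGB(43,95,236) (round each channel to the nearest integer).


Screen: C = 255 - (255-A)×(255-B)/255, rounded to nearest integer
R: 255 - (255-6)×(255-43)/255 = 255 - 52788/255 ≈ 255 - 207.012 = 47.988 → 48
G: 255 - (255-0)×(255-95)/255 = 255 - 40800/255 ≈ 255 - 160.000 = 95.000 → 95
B: 255 - (255-237)×(255-236)/255 = 255 - 342/255 ≈ 255 - 1.341 = 253.659 → 254
= RGB(48, 95, 254)


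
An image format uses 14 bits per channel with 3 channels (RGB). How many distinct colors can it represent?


Total bits = 14 bits/channel × 3 channels = 42 bits
Distinct colors = 2^42
= 4,398,046,511,104 colors


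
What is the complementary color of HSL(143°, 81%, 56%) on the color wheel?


Complement = opposite side of color wheel = hue + 180°
H' = (143 + 180) mod 360 = 323°
S and L unchanged.
= HSL(323°, 81%, 56%)


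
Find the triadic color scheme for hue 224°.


Triadic: equally spaced at 120° intervals
H1 = 224°
H2 = (224 + 120) mod 360 = 344°
H3 = (224 + 240) mod 360 = 104°
Triadic = 224°, 344°, 104°


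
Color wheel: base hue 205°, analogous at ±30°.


Base hue: 205°
Left analog: (205 - 30) mod 360 = 175°
Right analog: (205 + 30) mod 360 = 235°
Analogous hues = 175° and 235°


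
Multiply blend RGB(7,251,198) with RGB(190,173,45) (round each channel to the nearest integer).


Multiply: C = A×B/255, rounded to nearest integer
R: 7×190/255 = 1330/255 ≈ 5.216 → 5
G: 251×173/255 = 43423/255 ≈ 170.286 → 170
B: 198×45/255 = 8910/255 ≈ 34.941 → 35
= RGB(5, 170, 35)


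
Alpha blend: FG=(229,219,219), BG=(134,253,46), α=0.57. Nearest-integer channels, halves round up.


C = α×F + (1-α)×B, with 1-α = 0.43
R: 0.57×229 + 0.43×134 = 130.53 + 57.62 = 188.15 → 188
G: 0.57×219 + 0.43×253 = 124.83 + 108.79 = 233.62 → 234
B: 0.57×219 + 0.43×46 = 124.83 + 19.78 = 144.61 → 145
= RGB(188, 234, 145)


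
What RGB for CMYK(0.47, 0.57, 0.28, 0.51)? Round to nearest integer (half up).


R = 255 × (1-C) × (1-K) = 255 × 0.53 × 0.49 = 66.2235 → 66
G = 255 × (1-M) × (1-K) = 255 × 0.43 × 0.49 = 53.7285 → 54
B = 255 × (1-Y) × (1-K) = 255 × 0.72 × 0.49 = 89.964 → 90
= RGB(66, 54, 90)


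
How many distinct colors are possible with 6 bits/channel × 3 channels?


Total bits = 6 bits/channel × 3 channels = 18 bits
Distinct colors = 2^18
= 262,144 colors


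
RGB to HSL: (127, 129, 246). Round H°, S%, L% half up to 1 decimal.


Normalize: R'=127/255≈0.4980, G'=129/255≈0.5059, B'=246/255≈0.9647
Max=246/255, Min=127/255, Δ=Max-Min=119/255
L = (Max+Min)/2 = (246+127)/510 = 373/510 = 0.73137… → L = 73.1%
L > 0.5 → S = Δ/(2-Max-Min) = 119/(510-246-127) = 119/137 = 0.86861… → S = 86.9%
(the 1/255 factors cancel in S and H, so raw channel differences can be used)
Max is B' → H = 60 × ((R-G)/Δ + 4) = 60 × ((127-129)/119 + 4)
  -2/119 + 4 = -0.0168… + 4 = 3.9831…
  H = 60 × 3.9831… = 238.991…° → H = 239.0°
= HSL(239.0°, 86.9%, 73.1%)


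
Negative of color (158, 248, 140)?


Invert: (255-R, 255-G, 255-B)
R: 255-158 = 97
G: 255-248 = 7
B: 255-140 = 115
= RGB(97, 7, 115)


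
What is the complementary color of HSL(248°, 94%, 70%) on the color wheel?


Complement = opposite side of color wheel = hue + 180°
H' = (248 + 180) mod 360 = 68°
S and L unchanged.
= HSL(68°, 94%, 70%)


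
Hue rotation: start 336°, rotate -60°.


New hue = (H + rotation) mod 360
New hue = (336 -60) mod 360
= 276 mod 360
= 276°


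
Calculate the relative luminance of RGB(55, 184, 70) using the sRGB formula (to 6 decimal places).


Linearize each channel (sRGB transfer function): c = v/255; c_lin = c/12.92 if c ≤ 0.04045, else ((c+0.055)/1.055)^2.4
  R: 55/255 ≈ 0.215686 > 0.04045 → ((0.215686+0.055)/1.055)^2.4 ≈ 0.038204
  G: 184/255 ≈ 0.721569 > 0.04045 → ((0.721569+0.055)/1.055)^2.4 ≈ 0.479320
  B: 70/255 ≈ 0.274510 > 0.04045 → ((0.274510+0.055)/1.055)^2.4 ≈ 0.061246
R_lin = 0.038204, G_lin = 0.479320, B_lin = 0.061246
L = 0.2126×R + 0.7152×G + 0.0722×B
L = 0.2126×0.038204 + 0.7152×0.479320 + 0.0722×0.061246
L ≈ 0.355354


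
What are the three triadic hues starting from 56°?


Triadic: equally spaced at 120° intervals
H1 = 56°
H2 = (56 + 120) mod 360 = 176°
H3 = (56 + 240) mod 360 = 296°
Triadic = 56°, 176°, 296°


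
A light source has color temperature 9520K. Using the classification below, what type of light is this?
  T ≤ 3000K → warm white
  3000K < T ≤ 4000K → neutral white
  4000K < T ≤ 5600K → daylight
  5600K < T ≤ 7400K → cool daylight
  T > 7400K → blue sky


Temperature: 9520K
9520K > 7400K → blue sky
Classification: blue sky
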